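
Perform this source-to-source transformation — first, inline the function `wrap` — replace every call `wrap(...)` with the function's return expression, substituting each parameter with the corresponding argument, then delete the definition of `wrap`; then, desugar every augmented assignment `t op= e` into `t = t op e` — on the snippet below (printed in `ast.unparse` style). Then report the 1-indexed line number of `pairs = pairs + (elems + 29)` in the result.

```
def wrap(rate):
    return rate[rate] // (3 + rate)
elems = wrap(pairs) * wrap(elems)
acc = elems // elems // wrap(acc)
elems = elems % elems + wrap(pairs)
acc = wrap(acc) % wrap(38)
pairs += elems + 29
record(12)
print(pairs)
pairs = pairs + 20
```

Transformed code:
elems = pairs[pairs] // (3 + pairs) * (elems[elems] // (3 + elems))
acc = elems // elems // (acc[acc] // (3 + acc))
elems = elems % elems + pairs[pairs] // (3 + pairs)
acc = acc[acc] // (3 + acc) % (38[38] // (3 + 38))
pairs = pairs + (elems + 29)
record(12)
print(pairs)
pairs = pairs + 20

5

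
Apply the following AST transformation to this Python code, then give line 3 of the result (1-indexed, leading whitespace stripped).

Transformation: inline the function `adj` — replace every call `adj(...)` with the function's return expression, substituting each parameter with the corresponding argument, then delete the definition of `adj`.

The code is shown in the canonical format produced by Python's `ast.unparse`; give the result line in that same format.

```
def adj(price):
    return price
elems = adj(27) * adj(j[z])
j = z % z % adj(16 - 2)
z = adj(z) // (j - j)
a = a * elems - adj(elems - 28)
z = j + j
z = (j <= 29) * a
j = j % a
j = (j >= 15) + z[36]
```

z = z // (j - j)

Transformed code:
elems = 27 * j[z]
j = z % z % (16 - 2)
z = z // (j - j)
a = a * elems - (elems - 28)
z = j + j
z = (j <= 29) * a
j = j % a
j = (j >= 15) + z[36]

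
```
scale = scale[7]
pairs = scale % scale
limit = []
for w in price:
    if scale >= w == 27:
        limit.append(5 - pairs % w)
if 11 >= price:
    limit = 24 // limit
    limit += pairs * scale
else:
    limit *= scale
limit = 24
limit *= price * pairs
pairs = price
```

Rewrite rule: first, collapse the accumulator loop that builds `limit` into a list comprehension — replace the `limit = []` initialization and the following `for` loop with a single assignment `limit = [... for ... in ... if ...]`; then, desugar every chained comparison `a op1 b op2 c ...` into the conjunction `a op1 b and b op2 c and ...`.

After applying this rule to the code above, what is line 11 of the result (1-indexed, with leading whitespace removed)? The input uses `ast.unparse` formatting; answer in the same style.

pairs = price

Transformed code:
scale = scale[7]
pairs = scale % scale
limit = [5 - pairs % w for w in price if scale >= w and w == 27]
if 11 >= price:
    limit = 24 // limit
    limit += pairs * scale
else:
    limit *= scale
limit = 24
limit *= price * pairs
pairs = price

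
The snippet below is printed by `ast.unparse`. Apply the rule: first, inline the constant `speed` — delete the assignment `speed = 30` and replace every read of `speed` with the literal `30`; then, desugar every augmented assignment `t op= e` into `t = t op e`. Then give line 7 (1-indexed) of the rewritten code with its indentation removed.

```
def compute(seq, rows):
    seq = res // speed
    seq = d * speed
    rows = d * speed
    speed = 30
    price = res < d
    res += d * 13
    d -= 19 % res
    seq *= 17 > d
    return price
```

Transformed code:
def compute(seq, rows):
    seq = res // 30
    seq = d * 30
    rows = d * 30
    price = res < d
    res = res + d * 13
    d = d - 19 % res
    seq = seq * (17 > d)
    return price

d = d - 19 % res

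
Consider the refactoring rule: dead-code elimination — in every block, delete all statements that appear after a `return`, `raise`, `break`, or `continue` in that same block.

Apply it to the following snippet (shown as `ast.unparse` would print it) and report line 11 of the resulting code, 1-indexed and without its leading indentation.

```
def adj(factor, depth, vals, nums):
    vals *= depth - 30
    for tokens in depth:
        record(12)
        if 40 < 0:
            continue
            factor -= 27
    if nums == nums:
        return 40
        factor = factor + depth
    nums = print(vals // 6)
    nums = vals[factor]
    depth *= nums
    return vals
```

depth *= nums

Transformed code:
def adj(factor, depth, vals, nums):
    vals *= depth - 30
    for tokens in depth:
        record(12)
        if 40 < 0:
            continue
    if nums == nums:
        return 40
    nums = print(vals // 6)
    nums = vals[factor]
    depth *= nums
    return vals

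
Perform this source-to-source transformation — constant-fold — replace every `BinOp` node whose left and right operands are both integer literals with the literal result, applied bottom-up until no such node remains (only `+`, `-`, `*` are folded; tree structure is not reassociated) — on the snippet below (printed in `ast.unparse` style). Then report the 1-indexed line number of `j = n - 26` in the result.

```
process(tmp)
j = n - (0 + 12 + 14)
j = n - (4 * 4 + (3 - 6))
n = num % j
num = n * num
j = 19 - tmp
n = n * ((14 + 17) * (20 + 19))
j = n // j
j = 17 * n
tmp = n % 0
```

2

Transformed code:
process(tmp)
j = n - 26
j = n - 13
n = num % j
num = n * num
j = 19 - tmp
n = n * 1209
j = n // j
j = 17 * n
tmp = n % 0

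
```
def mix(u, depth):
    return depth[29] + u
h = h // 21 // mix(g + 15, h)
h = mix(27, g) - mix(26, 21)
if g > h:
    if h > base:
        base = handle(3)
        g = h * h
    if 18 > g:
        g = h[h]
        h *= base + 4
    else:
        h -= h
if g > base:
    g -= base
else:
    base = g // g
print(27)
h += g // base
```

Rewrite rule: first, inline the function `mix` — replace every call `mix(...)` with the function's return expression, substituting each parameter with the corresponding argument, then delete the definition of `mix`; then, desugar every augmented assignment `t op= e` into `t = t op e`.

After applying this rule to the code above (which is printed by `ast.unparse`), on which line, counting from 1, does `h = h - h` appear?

11

Transformed code:
h = h // 21 // (h[29] + (g + 15))
h = g[29] + 27 - (21[29] + 26)
if g > h:
    if h > base:
        base = handle(3)
        g = h * h
    if 18 > g:
        g = h[h]
        h = h * (base + 4)
    else:
        h = h - h
if g > base:
    g = g - base
else:
    base = g // g
print(27)
h = h + g // base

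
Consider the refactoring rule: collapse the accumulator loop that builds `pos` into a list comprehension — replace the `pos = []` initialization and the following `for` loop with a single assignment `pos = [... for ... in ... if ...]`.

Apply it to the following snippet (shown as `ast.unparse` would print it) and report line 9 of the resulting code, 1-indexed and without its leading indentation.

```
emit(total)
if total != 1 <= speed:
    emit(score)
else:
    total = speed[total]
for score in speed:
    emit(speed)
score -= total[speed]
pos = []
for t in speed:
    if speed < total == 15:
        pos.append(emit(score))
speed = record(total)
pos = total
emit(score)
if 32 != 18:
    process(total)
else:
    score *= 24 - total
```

Transformed code:
emit(total)
if total != 1 <= speed:
    emit(score)
else:
    total = speed[total]
for score in speed:
    emit(speed)
score -= total[speed]
pos = [emit(score) for t in speed if speed < total == 15]
speed = record(total)
pos = total
emit(score)
if 32 != 18:
    process(total)
else:
    score *= 24 - total

pos = [emit(score) for t in speed if speed < total == 15]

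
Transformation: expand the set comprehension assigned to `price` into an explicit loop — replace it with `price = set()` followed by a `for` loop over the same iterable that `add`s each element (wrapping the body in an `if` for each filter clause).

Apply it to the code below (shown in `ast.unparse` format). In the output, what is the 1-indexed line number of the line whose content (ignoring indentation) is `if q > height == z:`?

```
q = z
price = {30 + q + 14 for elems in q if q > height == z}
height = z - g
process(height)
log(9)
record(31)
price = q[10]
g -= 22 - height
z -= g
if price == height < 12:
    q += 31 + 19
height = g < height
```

4

Transformed code:
q = z
price = set()
for elems in q:
    if q > height == z:
        price.add(30 + q + 14)
height = z - g
process(height)
log(9)
record(31)
price = q[10]
g -= 22 - height
z -= g
if price == height < 12:
    q += 31 + 19
height = g < height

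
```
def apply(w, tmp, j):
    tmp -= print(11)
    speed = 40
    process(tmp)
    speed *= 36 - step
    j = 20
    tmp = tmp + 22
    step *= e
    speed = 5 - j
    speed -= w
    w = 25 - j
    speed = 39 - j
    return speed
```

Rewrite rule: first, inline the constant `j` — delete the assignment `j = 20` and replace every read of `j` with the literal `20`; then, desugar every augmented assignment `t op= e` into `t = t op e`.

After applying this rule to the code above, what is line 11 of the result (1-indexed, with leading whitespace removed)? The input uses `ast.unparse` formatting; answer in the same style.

Transformed code:
def apply(w, tmp, j):
    tmp = tmp - print(11)
    speed = 40
    process(tmp)
    speed = speed * (36 - step)
    tmp = tmp + 22
    step = step * e
    speed = 5 - 20
    speed = speed - w
    w = 25 - 20
    speed = 39 - 20
    return speed

speed = 39 - 20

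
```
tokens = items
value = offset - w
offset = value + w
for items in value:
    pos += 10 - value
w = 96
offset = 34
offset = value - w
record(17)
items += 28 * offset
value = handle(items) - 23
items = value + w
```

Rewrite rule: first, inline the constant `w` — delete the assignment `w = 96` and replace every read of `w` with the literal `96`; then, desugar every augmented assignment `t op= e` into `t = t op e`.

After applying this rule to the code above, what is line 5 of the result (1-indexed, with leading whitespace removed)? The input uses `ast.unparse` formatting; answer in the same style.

pos = pos + (10 - value)

Transformed code:
tokens = items
value = offset - 96
offset = value + 96
for items in value:
    pos = pos + (10 - value)
offset = 34
offset = value - 96
record(17)
items = items + 28 * offset
value = handle(items) - 23
items = value + 96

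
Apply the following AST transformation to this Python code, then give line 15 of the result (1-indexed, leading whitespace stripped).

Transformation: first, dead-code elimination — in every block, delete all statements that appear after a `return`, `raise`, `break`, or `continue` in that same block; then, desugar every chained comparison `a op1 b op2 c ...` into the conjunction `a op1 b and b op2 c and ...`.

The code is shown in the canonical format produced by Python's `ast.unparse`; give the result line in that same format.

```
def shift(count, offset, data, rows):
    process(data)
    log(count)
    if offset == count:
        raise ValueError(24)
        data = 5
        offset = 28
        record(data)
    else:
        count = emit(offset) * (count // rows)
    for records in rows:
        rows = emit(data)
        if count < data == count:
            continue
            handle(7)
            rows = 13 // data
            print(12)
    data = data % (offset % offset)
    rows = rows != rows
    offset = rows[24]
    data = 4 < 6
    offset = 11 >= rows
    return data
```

Transformed code:
def shift(count, offset, data, rows):
    process(data)
    log(count)
    if offset == count:
        raise ValueError(24)
    else:
        count = emit(offset) * (count // rows)
    for records in rows:
        rows = emit(data)
        if count < data and data == count:
            continue
    data = data % (offset % offset)
    rows = rows != rows
    offset = rows[24]
    data = 4 < 6
    offset = 11 >= rows
    return data

data = 4 < 6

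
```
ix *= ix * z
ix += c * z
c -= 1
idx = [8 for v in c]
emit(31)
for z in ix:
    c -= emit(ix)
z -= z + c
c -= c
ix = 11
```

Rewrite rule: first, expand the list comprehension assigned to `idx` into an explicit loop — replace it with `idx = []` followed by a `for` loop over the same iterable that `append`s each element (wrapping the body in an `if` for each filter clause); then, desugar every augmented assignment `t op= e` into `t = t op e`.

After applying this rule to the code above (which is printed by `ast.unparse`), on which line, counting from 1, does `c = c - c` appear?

Transformed code:
ix = ix * (ix * z)
ix = ix + c * z
c = c - 1
idx = []
for v in c:
    idx.append(8)
emit(31)
for z in ix:
    c = c - emit(ix)
z = z - (z + c)
c = c - c
ix = 11

11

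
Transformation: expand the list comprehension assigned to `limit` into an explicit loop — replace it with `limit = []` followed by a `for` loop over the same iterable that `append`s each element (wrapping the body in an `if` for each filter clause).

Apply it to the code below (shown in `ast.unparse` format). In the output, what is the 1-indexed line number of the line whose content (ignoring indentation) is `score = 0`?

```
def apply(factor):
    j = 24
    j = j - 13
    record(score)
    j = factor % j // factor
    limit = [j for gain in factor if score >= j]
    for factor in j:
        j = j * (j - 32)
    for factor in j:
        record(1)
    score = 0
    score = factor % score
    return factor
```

14

Transformed code:
def apply(factor):
    j = 24
    j = j - 13
    record(score)
    j = factor % j // factor
    limit = []
    for gain in factor:
        if score >= j:
            limit.append(j)
    for factor in j:
        j = j * (j - 32)
    for factor in j:
        record(1)
    score = 0
    score = factor % score
    return factor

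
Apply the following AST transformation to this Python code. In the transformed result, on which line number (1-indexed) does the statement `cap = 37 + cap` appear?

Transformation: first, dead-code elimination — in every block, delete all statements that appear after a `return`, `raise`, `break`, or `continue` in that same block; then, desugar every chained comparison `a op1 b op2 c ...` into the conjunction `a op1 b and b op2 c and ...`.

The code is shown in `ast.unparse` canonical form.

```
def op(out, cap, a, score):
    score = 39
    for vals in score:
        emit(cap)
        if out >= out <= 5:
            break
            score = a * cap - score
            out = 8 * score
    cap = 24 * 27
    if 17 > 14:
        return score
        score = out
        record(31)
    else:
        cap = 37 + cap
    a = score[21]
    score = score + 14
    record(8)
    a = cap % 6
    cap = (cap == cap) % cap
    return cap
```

11

Transformed code:
def op(out, cap, a, score):
    score = 39
    for vals in score:
        emit(cap)
        if out >= out and out <= 5:
            break
    cap = 24 * 27
    if 17 > 14:
        return score
    else:
        cap = 37 + cap
    a = score[21]
    score = score + 14
    record(8)
    a = cap % 6
    cap = (cap == cap) % cap
    return cap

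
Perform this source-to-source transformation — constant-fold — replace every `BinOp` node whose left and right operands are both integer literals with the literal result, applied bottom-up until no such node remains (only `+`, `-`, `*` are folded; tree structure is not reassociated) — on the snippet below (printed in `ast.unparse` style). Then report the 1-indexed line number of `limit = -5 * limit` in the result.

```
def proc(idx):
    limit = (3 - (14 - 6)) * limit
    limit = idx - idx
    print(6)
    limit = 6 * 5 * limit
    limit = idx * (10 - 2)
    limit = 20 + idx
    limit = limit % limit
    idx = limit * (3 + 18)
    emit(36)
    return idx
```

Transformed code:
def proc(idx):
    limit = -5 * limit
    limit = idx - idx
    print(6)
    limit = 30 * limit
    limit = idx * 8
    limit = 20 + idx
    limit = limit % limit
    idx = limit * 21
    emit(36)
    return idx

2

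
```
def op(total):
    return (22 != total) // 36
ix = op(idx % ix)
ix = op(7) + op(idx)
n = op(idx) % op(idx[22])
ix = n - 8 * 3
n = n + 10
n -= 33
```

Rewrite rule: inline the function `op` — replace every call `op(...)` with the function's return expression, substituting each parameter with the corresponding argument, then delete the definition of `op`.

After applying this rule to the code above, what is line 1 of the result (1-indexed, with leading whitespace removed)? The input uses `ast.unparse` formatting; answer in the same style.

ix = (22 != idx % ix) // 36

Transformed code:
ix = (22 != idx % ix) // 36
ix = (22 != 7) // 36 + (22 != idx) // 36
n = (22 != idx) // 36 % ((22 != idx[22]) // 36)
ix = n - 8 * 3
n = n + 10
n -= 33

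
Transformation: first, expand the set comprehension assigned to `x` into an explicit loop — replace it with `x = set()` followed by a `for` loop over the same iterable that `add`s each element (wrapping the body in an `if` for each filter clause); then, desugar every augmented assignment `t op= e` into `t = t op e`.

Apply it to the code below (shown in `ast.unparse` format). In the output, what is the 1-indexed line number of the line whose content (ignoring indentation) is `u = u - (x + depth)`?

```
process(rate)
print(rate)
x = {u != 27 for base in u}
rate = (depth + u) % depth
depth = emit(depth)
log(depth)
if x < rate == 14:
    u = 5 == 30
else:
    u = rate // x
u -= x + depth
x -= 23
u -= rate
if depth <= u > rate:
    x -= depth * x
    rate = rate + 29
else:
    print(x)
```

13

Transformed code:
process(rate)
print(rate)
x = set()
for base in u:
    x.add(u != 27)
rate = (depth + u) % depth
depth = emit(depth)
log(depth)
if x < rate == 14:
    u = 5 == 30
else:
    u = rate // x
u = u - (x + depth)
x = x - 23
u = u - rate
if depth <= u > rate:
    x = x - depth * x
    rate = rate + 29
else:
    print(x)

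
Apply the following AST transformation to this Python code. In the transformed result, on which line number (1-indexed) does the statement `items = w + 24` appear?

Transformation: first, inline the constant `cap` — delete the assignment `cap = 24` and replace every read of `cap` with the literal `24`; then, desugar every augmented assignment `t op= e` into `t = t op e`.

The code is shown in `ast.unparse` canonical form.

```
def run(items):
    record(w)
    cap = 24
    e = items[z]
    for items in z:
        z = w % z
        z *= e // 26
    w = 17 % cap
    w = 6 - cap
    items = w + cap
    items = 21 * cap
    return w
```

Transformed code:
def run(items):
    record(w)
    e = items[z]
    for items in z:
        z = w % z
        z = z * (e // 26)
    w = 17 % 24
    w = 6 - 24
    items = w + 24
    items = 21 * 24
    return w

9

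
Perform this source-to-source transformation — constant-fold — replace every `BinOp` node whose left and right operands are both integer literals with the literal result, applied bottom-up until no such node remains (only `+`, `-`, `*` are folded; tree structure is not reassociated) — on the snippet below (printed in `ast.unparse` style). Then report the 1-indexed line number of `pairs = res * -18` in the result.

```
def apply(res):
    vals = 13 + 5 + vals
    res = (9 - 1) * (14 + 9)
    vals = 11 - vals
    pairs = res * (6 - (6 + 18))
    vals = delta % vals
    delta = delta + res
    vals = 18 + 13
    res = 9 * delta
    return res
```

Transformed code:
def apply(res):
    vals = 18 + vals
    res = 184
    vals = 11 - vals
    pairs = res * -18
    vals = delta % vals
    delta = delta + res
    vals = 31
    res = 9 * delta
    return res

5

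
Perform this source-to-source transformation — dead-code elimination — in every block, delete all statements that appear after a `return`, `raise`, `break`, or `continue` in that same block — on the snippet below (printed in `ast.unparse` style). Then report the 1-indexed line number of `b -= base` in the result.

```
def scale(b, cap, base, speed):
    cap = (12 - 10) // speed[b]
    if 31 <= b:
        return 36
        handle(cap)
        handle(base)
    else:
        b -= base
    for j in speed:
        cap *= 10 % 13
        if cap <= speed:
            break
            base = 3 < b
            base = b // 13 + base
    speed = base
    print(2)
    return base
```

Transformed code:
def scale(b, cap, base, speed):
    cap = (12 - 10) // speed[b]
    if 31 <= b:
        return 36
    else:
        b -= base
    for j in speed:
        cap *= 10 % 13
        if cap <= speed:
            break
    speed = base
    print(2)
    return base

6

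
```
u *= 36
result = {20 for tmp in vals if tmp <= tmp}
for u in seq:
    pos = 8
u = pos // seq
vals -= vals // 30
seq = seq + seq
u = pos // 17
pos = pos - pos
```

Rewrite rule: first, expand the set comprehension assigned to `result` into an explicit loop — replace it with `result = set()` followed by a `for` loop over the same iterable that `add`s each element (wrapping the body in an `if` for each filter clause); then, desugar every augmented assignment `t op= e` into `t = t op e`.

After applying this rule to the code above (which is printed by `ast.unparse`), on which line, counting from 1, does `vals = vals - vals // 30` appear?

9

Transformed code:
u = u * 36
result = set()
for tmp in vals:
    if tmp <= tmp:
        result.add(20)
for u in seq:
    pos = 8
u = pos // seq
vals = vals - vals // 30
seq = seq + seq
u = pos // 17
pos = pos - pos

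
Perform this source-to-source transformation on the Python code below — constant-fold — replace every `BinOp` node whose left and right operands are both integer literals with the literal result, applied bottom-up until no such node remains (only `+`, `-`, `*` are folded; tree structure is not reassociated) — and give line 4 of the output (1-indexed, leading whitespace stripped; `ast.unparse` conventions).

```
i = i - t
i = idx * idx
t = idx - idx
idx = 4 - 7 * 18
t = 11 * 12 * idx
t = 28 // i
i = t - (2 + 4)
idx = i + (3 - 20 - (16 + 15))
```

Transformed code:
i = i - t
i = idx * idx
t = idx - idx
idx = -122
t = 132 * idx
t = 28 // i
i = t - 6
idx = i + -48

idx = -122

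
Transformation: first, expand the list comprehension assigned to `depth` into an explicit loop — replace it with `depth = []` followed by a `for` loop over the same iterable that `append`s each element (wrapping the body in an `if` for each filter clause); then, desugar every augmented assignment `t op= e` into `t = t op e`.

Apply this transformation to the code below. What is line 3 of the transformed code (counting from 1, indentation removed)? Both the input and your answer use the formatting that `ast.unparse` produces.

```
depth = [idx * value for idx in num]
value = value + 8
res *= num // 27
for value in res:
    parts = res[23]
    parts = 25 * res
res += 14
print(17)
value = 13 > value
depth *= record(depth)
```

Transformed code:
depth = []
for idx in num:
    depth.append(idx * value)
value = value + 8
res = res * (num // 27)
for value in res:
    parts = res[23]
    parts = 25 * res
res = res + 14
print(17)
value = 13 > value
depth = depth * record(depth)

depth.append(idx * value)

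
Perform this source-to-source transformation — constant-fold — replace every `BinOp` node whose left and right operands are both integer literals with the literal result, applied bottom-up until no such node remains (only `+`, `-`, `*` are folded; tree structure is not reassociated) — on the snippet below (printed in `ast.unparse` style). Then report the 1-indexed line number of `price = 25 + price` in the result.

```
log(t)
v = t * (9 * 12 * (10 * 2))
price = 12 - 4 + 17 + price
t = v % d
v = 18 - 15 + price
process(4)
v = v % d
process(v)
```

3

Transformed code:
log(t)
v = t * 2160
price = 25 + price
t = v % d
v = 3 + price
process(4)
v = v % d
process(v)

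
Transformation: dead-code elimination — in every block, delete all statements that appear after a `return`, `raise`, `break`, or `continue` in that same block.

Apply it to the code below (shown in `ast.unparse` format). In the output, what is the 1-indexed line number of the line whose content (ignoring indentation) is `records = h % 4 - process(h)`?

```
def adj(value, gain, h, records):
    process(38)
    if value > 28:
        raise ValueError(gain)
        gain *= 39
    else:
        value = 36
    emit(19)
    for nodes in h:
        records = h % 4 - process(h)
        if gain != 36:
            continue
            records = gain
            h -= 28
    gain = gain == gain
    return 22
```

Transformed code:
def adj(value, gain, h, records):
    process(38)
    if value > 28:
        raise ValueError(gain)
    else:
        value = 36
    emit(19)
    for nodes in h:
        records = h % 4 - process(h)
        if gain != 36:
            continue
    gain = gain == gain
    return 22

9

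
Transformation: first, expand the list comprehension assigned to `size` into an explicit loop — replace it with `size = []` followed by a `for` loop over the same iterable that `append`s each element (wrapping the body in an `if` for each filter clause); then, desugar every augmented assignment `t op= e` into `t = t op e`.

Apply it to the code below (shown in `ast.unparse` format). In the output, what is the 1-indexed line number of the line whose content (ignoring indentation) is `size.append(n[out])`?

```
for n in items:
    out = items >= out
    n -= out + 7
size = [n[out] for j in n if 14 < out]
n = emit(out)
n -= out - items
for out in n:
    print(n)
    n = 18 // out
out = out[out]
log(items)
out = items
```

Transformed code:
for n in items:
    out = items >= out
    n = n - (out + 7)
size = []
for j in n:
    if 14 < out:
        size.append(n[out])
n = emit(out)
n = n - (out - items)
for out in n:
    print(n)
    n = 18 // out
out = out[out]
log(items)
out = items

7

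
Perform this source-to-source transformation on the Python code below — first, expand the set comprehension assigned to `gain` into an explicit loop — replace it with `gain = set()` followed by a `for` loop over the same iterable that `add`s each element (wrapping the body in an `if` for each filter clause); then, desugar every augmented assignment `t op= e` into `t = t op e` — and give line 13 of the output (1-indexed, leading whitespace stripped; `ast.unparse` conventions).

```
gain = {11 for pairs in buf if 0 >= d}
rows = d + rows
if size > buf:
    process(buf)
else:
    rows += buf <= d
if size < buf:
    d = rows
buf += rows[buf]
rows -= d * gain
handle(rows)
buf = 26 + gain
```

Transformed code:
gain = set()
for pairs in buf:
    if 0 >= d:
        gain.add(11)
rows = d + rows
if size > buf:
    process(buf)
else:
    rows = rows + (buf <= d)
if size < buf:
    d = rows
buf = buf + rows[buf]
rows = rows - d * gain
handle(rows)
buf = 26 + gain

rows = rows - d * gain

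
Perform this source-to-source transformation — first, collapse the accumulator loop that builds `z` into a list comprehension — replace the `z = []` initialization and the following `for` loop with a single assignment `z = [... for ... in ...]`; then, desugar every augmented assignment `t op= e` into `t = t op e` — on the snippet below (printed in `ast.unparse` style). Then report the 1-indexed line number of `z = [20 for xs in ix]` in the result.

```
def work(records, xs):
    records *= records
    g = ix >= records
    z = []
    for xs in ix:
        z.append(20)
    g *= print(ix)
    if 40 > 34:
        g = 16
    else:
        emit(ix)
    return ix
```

Transformed code:
def work(records, xs):
    records = records * records
    g = ix >= records
    z = [20 for xs in ix]
    g = g * print(ix)
    if 40 > 34:
        g = 16
    else:
        emit(ix)
    return ix

4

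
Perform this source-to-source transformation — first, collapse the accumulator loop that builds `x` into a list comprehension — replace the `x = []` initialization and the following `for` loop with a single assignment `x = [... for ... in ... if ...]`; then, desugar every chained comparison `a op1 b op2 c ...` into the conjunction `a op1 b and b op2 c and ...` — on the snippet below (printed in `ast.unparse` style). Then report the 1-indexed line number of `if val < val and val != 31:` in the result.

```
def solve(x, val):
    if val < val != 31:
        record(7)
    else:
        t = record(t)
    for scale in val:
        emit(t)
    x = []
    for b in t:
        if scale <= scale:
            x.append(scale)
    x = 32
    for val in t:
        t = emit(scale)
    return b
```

2

Transformed code:
def solve(x, val):
    if val < val and val != 31:
        record(7)
    else:
        t = record(t)
    for scale in val:
        emit(t)
    x = [scale for b in t if scale <= scale]
    x = 32
    for val in t:
        t = emit(scale)
    return b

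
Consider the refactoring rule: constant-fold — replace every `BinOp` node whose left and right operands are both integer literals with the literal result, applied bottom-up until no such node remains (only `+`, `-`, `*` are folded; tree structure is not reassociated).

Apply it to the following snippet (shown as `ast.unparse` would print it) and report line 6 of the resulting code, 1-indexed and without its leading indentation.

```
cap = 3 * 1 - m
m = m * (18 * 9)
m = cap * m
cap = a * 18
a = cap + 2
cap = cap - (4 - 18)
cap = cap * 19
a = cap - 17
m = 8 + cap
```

Transformed code:
cap = 3 - m
m = m * 162
m = cap * m
cap = a * 18
a = cap + 2
cap = cap - -14
cap = cap * 19
a = cap - 17
m = 8 + cap

cap = cap - -14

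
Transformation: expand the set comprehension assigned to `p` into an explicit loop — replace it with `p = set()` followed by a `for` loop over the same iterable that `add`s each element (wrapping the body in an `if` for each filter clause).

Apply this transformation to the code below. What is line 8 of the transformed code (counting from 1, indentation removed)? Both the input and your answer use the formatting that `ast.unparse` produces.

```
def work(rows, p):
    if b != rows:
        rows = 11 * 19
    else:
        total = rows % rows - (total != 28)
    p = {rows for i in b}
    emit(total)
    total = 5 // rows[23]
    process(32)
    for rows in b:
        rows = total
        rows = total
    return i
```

Transformed code:
def work(rows, p):
    if b != rows:
        rows = 11 * 19
    else:
        total = rows % rows - (total != 28)
    p = set()
    for i in b:
        p.add(rows)
    emit(total)
    total = 5 // rows[23]
    process(32)
    for rows in b:
        rows = total
        rows = total
    return i

p.add(rows)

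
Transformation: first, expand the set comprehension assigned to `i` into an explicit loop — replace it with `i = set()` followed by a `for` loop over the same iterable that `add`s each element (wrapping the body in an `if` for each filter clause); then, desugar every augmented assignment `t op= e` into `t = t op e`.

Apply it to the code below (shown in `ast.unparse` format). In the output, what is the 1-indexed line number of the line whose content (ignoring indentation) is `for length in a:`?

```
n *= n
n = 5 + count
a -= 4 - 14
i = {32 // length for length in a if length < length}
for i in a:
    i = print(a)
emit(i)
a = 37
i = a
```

Transformed code:
n = n * n
n = 5 + count
a = a - (4 - 14)
i = set()
for length in a:
    if length < length:
        i.add(32 // length)
for i in a:
    i = print(a)
emit(i)
a = 37
i = a

5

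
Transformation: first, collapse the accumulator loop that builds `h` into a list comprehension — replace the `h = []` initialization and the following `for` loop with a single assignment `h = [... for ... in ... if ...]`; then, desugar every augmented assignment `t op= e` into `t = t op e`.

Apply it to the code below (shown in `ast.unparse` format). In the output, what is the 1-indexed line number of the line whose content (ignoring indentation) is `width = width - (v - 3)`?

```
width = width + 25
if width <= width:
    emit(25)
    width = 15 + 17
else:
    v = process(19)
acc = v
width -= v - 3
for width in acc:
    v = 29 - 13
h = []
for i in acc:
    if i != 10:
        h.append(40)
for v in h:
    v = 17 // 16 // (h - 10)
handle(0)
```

8

Transformed code:
width = width + 25
if width <= width:
    emit(25)
    width = 15 + 17
else:
    v = process(19)
acc = v
width = width - (v - 3)
for width in acc:
    v = 29 - 13
h = [40 for i in acc if i != 10]
for v in h:
    v = 17 // 16 // (h - 10)
handle(0)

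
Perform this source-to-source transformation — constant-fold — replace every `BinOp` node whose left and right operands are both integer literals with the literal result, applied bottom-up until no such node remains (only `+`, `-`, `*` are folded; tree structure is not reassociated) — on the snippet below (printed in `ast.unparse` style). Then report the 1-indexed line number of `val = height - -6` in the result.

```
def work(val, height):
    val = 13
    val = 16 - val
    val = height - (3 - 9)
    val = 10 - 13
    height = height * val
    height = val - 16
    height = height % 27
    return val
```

Transformed code:
def work(val, height):
    val = 13
    val = 16 - val
    val = height - -6
    val = -3
    height = height * val
    height = val - 16
    height = height % 27
    return val

4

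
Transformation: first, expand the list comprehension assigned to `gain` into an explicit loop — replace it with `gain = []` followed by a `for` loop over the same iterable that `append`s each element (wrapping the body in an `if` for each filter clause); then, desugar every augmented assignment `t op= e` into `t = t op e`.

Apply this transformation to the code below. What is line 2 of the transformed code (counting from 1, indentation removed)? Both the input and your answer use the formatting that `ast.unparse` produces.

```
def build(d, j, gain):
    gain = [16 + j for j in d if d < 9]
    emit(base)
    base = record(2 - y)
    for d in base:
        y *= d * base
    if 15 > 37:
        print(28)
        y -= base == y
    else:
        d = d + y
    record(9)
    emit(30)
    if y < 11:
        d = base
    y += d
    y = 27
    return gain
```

gain = []

Transformed code:
def build(d, j, gain):
    gain = []
    for j in d:
        if d < 9:
            gain.append(16 + j)
    emit(base)
    base = record(2 - y)
    for d in base:
        y = y * (d * base)
    if 15 > 37:
        print(28)
        y = y - (base == y)
    else:
        d = d + y
    record(9)
    emit(30)
    if y < 11:
        d = base
    y = y + d
    y = 27
    return gain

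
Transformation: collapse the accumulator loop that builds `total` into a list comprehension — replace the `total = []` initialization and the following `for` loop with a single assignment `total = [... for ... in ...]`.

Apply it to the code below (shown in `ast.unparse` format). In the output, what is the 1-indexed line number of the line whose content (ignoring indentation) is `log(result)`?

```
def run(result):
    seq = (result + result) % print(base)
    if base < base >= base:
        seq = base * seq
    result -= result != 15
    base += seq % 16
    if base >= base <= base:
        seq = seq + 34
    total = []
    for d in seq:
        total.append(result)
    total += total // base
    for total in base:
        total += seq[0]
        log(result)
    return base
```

Transformed code:
def run(result):
    seq = (result + result) % print(base)
    if base < base >= base:
        seq = base * seq
    result -= result != 15
    base += seq % 16
    if base >= base <= base:
        seq = seq + 34
    total = [result for d in seq]
    total += total // base
    for total in base:
        total += seq[0]
        log(result)
    return base

13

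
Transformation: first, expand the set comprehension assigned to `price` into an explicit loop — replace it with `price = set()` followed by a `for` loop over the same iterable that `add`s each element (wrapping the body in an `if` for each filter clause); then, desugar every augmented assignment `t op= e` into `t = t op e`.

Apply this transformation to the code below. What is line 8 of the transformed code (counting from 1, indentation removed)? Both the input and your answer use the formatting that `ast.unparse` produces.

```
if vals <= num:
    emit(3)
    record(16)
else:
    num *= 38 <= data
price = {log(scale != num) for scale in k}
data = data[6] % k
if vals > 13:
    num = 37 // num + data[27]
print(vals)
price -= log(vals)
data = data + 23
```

Transformed code:
if vals <= num:
    emit(3)
    record(16)
else:
    num = num * (38 <= data)
price = set()
for scale in k:
    price.add(log(scale != num))
data = data[6] % k
if vals > 13:
    num = 37 // num + data[27]
print(vals)
price = price - log(vals)
data = data + 23

price.add(log(scale != num))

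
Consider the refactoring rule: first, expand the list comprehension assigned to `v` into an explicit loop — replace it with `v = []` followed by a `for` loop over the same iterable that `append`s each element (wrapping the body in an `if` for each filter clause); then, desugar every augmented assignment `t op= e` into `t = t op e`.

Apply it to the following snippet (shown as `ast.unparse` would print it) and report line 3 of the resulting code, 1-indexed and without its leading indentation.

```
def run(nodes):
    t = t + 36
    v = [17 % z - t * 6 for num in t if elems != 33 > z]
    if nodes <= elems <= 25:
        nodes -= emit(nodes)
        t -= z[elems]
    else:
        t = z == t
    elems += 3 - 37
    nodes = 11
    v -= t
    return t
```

Transformed code:
def run(nodes):
    t = t + 36
    v = []
    for num in t:
        if elems != 33 > z:
            v.append(17 % z - t * 6)
    if nodes <= elems <= 25:
        nodes = nodes - emit(nodes)
        t = t - z[elems]
    else:
        t = z == t
    elems = elems + (3 - 37)
    nodes = 11
    v = v - t
    return t

v = []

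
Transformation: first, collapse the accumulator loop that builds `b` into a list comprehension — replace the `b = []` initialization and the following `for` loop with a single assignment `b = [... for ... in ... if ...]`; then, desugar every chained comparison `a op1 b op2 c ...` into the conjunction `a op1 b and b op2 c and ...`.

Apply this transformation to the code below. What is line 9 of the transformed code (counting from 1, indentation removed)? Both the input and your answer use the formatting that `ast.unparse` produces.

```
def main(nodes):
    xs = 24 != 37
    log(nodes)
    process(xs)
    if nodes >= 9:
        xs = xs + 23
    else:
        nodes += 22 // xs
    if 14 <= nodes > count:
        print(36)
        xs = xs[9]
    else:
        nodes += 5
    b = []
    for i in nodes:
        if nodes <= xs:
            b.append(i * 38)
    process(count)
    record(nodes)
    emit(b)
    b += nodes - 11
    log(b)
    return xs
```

Transformed code:
def main(nodes):
    xs = 24 != 37
    log(nodes)
    process(xs)
    if nodes >= 9:
        xs = xs + 23
    else:
        nodes += 22 // xs
    if 14 <= nodes and nodes > count:
        print(36)
        xs = xs[9]
    else:
        nodes += 5
    b = [i * 38 for i in nodes if nodes <= xs]
    process(count)
    record(nodes)
    emit(b)
    b += nodes - 11
    log(b)
    return xs

if 14 <= nodes and nodes > count:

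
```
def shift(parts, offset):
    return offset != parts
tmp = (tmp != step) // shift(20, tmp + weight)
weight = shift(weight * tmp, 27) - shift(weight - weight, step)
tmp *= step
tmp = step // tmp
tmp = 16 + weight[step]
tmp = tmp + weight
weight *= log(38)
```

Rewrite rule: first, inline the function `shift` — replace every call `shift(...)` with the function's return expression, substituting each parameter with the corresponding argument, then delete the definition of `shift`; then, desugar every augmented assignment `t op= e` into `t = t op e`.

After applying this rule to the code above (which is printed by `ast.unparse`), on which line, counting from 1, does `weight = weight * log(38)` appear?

7

Transformed code:
tmp = (tmp != step) // (tmp + weight != 20)
weight = (27 != weight * tmp) - (step != weight - weight)
tmp = tmp * step
tmp = step // tmp
tmp = 16 + weight[step]
tmp = tmp + weight
weight = weight * log(38)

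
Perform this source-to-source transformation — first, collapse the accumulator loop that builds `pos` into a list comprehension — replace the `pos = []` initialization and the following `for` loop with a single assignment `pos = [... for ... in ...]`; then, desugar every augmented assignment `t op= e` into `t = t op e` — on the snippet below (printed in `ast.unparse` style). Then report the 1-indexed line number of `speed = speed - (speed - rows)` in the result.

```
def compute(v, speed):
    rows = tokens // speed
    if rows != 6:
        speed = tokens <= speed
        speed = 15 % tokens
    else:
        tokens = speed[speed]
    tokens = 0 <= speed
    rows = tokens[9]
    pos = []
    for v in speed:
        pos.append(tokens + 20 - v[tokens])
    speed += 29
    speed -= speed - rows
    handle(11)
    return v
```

12

Transformed code:
def compute(v, speed):
    rows = tokens // speed
    if rows != 6:
        speed = tokens <= speed
        speed = 15 % tokens
    else:
        tokens = speed[speed]
    tokens = 0 <= speed
    rows = tokens[9]
    pos = [tokens + 20 - v[tokens] for v in speed]
    speed = speed + 29
    speed = speed - (speed - rows)
    handle(11)
    return v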